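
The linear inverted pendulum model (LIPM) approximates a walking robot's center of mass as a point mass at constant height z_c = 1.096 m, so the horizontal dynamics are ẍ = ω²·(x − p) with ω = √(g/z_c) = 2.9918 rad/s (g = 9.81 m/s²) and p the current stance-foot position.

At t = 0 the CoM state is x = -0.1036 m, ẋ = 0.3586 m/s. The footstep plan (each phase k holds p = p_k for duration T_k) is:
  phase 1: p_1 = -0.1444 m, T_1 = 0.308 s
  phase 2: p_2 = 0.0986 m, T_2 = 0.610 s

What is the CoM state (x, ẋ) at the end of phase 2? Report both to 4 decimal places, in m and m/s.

x = 0.5750, ẋ = 1.5577

phase 1: p=-0.1444, T=0.308, ωT=0.921474, cosh=1.455462, sinh=1.057530; start (x,ẋ)=(-0.103600, 0.358600) → end (x,ẋ)=(0.041739, 0.651017)
phase 2: p=0.0986, T=0.610, ωT=1.824998, cosh=3.182000, sinh=3.020782; start (x,ẋ)=(0.041739, 0.651017) → end (x,ẋ)=(0.574993, 1.557654)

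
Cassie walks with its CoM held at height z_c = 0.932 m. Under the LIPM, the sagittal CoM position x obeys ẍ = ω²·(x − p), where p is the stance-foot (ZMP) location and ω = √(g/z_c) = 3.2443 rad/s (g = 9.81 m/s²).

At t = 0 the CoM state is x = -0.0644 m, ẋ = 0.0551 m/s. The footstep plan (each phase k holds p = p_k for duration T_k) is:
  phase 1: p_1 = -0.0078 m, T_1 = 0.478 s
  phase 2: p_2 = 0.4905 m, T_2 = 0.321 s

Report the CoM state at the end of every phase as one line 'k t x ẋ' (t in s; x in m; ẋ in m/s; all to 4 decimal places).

1 0.4780 -0.1090 -0.2777
2 0.7990 -0.5707 -2.8544

phase 1: p=-0.0078, T=0.478, ωT=1.550775, cosh=2.463604, sinh=2.251521; start (x,ẋ)=(-0.064400, 0.055100) → end (x,ẋ)=(-0.109001, -0.277696)
phase 2: p=0.4905, T=0.321, ωT=1.041420, cosh=1.593096, sinh=1.240143; start (x,ẋ)=(-0.109001, -0.277696) → end (x,ẋ)=(-0.570713, -2.854426)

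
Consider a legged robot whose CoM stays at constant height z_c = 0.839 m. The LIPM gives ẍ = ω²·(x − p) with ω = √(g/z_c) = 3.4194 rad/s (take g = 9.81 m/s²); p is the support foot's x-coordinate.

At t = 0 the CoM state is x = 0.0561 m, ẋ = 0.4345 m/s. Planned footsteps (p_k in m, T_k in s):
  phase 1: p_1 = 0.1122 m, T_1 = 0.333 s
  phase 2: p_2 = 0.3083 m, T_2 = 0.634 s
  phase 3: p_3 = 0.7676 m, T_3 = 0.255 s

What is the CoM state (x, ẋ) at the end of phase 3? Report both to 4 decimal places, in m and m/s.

x = 0.3828, ẋ = -0.6173

phase 1: p=0.1122, T=0.333, ωT=1.138660, cosh=1.721415, sinh=1.401167; start (x,ẋ)=(0.056100, 0.434500) → end (x,ẋ)=(0.193674, 0.479171)
phase 2: p=0.3083, T=0.634, ωT=2.167900, cosh=4.427163, sinh=4.312745; start (x,ẋ)=(0.193674, 0.479171) → end (x,ẋ)=(0.405189, 0.430974)
phase 3: p=0.7676, T=0.255, ωT=0.871947, cosh=1.404850, sinh=0.986713; start (x,ẋ)=(0.405189, 0.430974) → end (x,ẋ)=(0.382830, -0.617310)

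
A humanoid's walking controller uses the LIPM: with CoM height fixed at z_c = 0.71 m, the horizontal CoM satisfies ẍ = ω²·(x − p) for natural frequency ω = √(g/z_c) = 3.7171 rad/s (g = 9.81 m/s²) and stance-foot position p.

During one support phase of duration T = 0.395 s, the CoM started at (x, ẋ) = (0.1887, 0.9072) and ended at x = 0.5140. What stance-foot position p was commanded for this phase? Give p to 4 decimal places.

ωT = 3.7171·0.395 = 1.468255; cosh(ωT) = 2.285989, sinh(ωT) = 2.055662
x(T) = p + (x₀−p)·cosh(ωT) + (ẋ₀/ω)·sinh(ωT) ⇒ p·(1 − cosh) = x(T) − x₀·cosh − (ẋ₀/ω)·sinh
numerator   = 0.5140 − (0.1887)·2.285989 − (0.9072/3.7171)·2.055662 = -0.419073
denominator = 1 − 2.285989 = -1.285989
p = -0.419073 / -1.285989 = 0.3259

p = 0.3259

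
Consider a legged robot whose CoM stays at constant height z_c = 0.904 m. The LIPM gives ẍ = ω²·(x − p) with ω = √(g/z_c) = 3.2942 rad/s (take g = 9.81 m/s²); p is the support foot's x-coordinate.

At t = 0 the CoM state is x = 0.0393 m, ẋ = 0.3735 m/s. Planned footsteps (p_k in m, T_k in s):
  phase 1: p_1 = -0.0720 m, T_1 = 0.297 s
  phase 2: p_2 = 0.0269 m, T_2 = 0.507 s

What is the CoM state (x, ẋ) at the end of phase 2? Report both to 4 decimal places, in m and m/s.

phase 1: p=-0.0720, T=0.297, ωT=0.978377, cosh=1.518028, sinh=1.142108; start (x,ẋ)=(0.039300, 0.373500) → end (x,ẋ)=(0.226450, 0.985731)
phase 2: p=0.0269, T=0.507, ωT=1.670159, cosh=2.750616, sinh=2.562399; start (x,ẋ)=(0.226450, 0.985731) → end (x,ẋ)=(1.342538, 4.395780)

x = 1.3425, ẋ = 4.3958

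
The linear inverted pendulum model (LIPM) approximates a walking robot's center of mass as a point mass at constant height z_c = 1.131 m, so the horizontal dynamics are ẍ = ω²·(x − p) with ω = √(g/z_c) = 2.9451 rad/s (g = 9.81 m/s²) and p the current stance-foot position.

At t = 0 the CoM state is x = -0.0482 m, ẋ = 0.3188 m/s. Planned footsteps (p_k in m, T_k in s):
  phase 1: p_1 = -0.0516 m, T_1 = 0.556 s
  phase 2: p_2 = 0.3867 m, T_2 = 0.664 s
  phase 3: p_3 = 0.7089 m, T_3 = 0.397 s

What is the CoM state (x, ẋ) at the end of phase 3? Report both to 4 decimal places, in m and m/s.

x = 1.6753, ẋ = 3.2002

phase 1: p=-0.0516, T=0.556, ωT=1.637476, cosh=2.668321, sinh=2.473851; start (x,ẋ)=(-0.048200, 0.318800) → end (x,ẋ)=(0.225261, 0.875432)
phase 2: p=0.3867, T=0.664, ωT=1.955546, cosh=3.604633, sinh=3.463146; start (x,ẋ)=(0.225261, 0.875432) → end (x,ẋ)=(0.834192, 1.509043)
phase 3: p=0.7089, T=0.397, ωT=1.169205, cosh=1.765023, sinh=1.454409; start (x,ẋ)=(0.834192, 1.509043) → end (x,ẋ)=(1.675270, 3.200170)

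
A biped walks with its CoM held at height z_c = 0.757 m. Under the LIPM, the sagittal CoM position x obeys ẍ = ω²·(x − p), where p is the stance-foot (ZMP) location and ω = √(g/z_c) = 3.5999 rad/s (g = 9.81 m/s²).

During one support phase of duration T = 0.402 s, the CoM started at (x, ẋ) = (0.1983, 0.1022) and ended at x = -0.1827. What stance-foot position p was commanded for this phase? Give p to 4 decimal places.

p = 0.5506

ωT = 3.5999·0.402 = 1.447160; cosh(ωT) = 2.243131, sinh(ωT) = 2.007893
x(T) = p + (x₀−p)·cosh(ωT) + (ẋ₀/ω)·sinh(ωT) ⇒ p·(1 − cosh) = x(T) − x₀·cosh − (ẋ₀/ω)·sinh
numerator   = -0.1827 − (0.1983)·2.243131 − (0.1022/3.5999)·2.007893 = -0.684516
denominator = 1 − 2.243131 = -1.243131
p = -0.684516 / -1.243131 = 0.5506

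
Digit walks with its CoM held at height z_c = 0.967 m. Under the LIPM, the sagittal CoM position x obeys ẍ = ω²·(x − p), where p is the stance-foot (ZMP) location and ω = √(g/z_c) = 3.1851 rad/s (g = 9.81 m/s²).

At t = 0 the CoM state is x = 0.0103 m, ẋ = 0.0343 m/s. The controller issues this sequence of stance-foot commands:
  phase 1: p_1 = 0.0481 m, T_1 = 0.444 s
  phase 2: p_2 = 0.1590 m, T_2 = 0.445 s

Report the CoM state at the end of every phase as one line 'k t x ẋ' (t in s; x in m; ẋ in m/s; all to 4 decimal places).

phase 1: p=0.0481, T=0.444, ωT=1.414184, cosh=2.178127, sinh=1.935003; start (x,ẋ)=(0.010300, 0.034300) → end (x,ẋ)=(-0.013395, -0.158258)
phase 2: p=0.1590, T=0.445, ωT=1.417369, cosh=2.184301, sinh=1.941951; start (x,ẋ)=(-0.013395, -0.158258) → end (x,ẋ)=(-0.314053, -1.412002)

1 0.4440 -0.0134 -0.1583
2 0.8890 -0.3141 -1.4120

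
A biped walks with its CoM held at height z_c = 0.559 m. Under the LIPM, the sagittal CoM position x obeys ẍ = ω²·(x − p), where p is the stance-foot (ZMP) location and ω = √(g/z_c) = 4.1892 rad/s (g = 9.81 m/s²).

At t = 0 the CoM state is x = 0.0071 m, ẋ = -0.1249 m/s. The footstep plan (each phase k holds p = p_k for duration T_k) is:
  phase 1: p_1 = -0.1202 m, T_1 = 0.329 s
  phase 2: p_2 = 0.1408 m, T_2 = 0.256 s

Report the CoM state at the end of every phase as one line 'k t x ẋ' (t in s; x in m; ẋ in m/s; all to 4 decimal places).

phase 1: p=-0.1202, T=0.329, ωT=1.378247, cosh=2.109979, sinh=1.857959; start (x,ẋ)=(0.007100, -0.124900) → end (x,ẋ)=(0.093006, 0.727286)
phase 2: p=0.1408, T=0.256, ωT=1.072435, cosh=1.632331, sinh=1.290157; start (x,ẋ)=(0.093006, 0.727286) → end (x,ẋ)=(0.286768, 0.928856)

1 0.3290 0.0930 0.7273
2 0.5850 0.2868 0.9289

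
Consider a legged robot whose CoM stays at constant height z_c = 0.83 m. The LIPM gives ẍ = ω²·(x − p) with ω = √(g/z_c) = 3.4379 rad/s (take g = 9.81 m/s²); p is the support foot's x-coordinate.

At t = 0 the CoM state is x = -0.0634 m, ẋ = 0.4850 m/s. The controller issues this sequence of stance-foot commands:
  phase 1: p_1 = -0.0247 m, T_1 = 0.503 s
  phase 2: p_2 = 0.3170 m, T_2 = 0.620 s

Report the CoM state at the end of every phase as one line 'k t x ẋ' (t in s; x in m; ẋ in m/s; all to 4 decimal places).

1 0.5030 0.2479 1.0467
2 1.1230 1.2865 3.4853

phase 1: p=-0.0247, T=0.503, ωT=1.729264, cosh=2.906959, sinh=2.729544; start (x,ẋ)=(-0.063400, 0.485000) → end (x,ẋ)=(0.247870, 1.046718)
phase 2: p=0.3170, T=0.620, ωT=2.131498, cosh=4.273071, sinh=4.154411; start (x,ẋ)=(0.247870, 1.046718) → end (x,ẋ)=(1.286471, 3.485350)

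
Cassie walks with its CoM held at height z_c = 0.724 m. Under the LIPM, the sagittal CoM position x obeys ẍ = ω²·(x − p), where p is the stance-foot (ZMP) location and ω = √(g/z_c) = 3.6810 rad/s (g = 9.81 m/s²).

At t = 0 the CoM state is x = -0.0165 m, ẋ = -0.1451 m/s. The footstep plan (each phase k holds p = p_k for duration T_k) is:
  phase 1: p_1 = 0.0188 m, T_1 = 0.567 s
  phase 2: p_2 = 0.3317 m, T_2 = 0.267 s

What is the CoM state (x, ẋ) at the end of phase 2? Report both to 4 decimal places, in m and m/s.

phase 1: p=0.0188, T=0.567, ωT=2.087127, cosh=4.092882, sinh=3.968839; start (x,ẋ)=(-0.016500, -0.145100) → end (x,ẋ)=(-0.282125, -1.109585)
phase 2: p=0.3317, T=0.267, ωT=0.982827, cosh=1.523125, sinh=1.148874; start (x,ẋ)=(-0.282125, -1.109585) → end (x,ẋ)=(-0.949544, -4.285906)

x = -0.9495, ẋ = -4.2859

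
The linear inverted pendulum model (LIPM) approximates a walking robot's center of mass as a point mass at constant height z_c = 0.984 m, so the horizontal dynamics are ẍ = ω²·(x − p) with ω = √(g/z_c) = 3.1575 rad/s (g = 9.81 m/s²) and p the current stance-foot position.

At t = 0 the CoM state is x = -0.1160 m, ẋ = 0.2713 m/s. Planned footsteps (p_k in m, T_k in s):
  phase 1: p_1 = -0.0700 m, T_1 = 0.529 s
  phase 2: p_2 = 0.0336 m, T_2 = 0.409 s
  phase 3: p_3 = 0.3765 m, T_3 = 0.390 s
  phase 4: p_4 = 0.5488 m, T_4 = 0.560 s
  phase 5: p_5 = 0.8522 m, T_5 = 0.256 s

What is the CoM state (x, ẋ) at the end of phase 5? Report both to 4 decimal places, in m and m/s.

x = 0.4712, ẋ = -0.7081

phase 1: p=-0.0700, T=0.529, ωT=1.670318, cosh=2.751021, sinh=2.562834; start (x,ẋ)=(-0.116000, 0.271300) → end (x,ẋ)=(0.023658, 0.374113)
phase 2: p=0.0336, T=0.409, ωT=1.291418, cosh=1.956410, sinh=1.681529; start (x,ẋ)=(0.023658, 0.374113) → end (x,ẋ)=(0.213383, 0.679132)
phase 3: p=0.3765, T=0.390, ωT=1.231425, cosh=1.858992, sinh=1.567116; start (x,ẋ)=(0.213383, 0.679132) → end (x,ẋ)=(0.410331, 0.455373)
phase 4: p=0.5488, T=0.560, ωT=1.768200, cosh=3.015468, sinh=2.844828; start (x,ẋ)=(0.410331, 0.455373) → end (x,ẋ)=(0.541531, 0.129360)
phase 5: p=0.8522, T=0.256, ωT=0.808320, cosh=1.344870, sinh=0.899264; start (x,ẋ)=(0.541531, 0.129360) → end (x,ẋ)=(0.471233, -0.708149)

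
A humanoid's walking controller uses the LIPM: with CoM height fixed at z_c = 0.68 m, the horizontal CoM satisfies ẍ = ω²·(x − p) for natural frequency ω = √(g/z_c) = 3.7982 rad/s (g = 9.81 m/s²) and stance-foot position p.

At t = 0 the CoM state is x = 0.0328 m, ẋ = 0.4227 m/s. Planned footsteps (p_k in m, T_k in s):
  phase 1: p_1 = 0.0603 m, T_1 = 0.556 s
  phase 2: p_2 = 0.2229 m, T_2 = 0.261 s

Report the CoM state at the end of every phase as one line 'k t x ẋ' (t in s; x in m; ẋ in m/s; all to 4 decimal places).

phase 1: p=0.0603, T=0.556, ωT=2.111799, cosh=4.192057, sinh=4.071037; start (x,ẋ)=(0.032800, 0.422700) → end (x,ẋ)=(0.398082, 1.346761)
phase 2: p=0.2229, T=0.261, ωT=0.991330, cosh=1.532950, sinh=1.161867; start (x,ẋ)=(0.398082, 1.346761) → end (x,ẋ)=(0.903419, 2.837597)

1 0.5560 0.3981 1.3468
2 0.8170 0.9034 2.8376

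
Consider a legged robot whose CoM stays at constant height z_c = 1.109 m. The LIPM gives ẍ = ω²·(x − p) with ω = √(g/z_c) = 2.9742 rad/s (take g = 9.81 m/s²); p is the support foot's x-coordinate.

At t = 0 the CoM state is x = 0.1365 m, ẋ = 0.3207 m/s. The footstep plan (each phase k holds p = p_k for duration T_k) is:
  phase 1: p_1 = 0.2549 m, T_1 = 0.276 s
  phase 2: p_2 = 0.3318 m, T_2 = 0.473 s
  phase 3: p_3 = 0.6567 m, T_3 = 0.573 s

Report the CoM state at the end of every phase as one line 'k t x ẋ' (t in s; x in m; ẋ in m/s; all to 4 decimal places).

phase 1: p=0.2549, T=0.276, ωT=0.820879, cosh=1.356271, sinh=0.916226; start (x,ẋ)=(0.136500, 0.320700) → end (x,ẋ)=(0.193112, 0.112311)
phase 2: p=0.3318, T=0.473, ωT=1.406797, cosh=2.163891, sinh=1.918964; start (x,ẋ)=(0.193112, 0.112311) → end (x,ẋ)=(0.104157, -0.548518)
phase 3: p=0.6567, T=0.573, ωT=1.704217, cosh=2.839496, sinh=2.657581; start (x,ẋ)=(0.104157, -0.548518) → end (x,ẋ)=(-1.402368, -5.924909)

1 0.2760 0.1931 0.1123
2 0.7490 0.1042 -0.5485
3 1.3220 -1.4024 -5.9249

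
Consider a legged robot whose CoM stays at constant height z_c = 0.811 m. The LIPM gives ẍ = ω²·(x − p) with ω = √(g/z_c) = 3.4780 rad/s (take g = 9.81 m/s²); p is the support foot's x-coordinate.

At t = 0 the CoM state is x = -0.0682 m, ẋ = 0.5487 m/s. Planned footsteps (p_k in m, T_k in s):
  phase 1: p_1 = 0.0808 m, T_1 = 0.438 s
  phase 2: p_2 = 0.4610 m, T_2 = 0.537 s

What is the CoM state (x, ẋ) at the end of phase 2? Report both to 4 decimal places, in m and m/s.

phase 1: p=0.0808, T=0.438, ωT=1.523364, cosh=2.402805, sinh=2.184827; start (x,ẋ)=(-0.068200, 0.548700) → end (x,ẋ)=(0.067467, 0.186193)
phase 2: p=0.4610, T=0.537, ωT=1.867686, cosh=3.313890, sinh=3.159410; start (x,ẋ)=(0.067467, 0.186193) → end (x,ẋ)=(-0.673987, -3.707282)

x = -0.6740, ẋ = -3.7073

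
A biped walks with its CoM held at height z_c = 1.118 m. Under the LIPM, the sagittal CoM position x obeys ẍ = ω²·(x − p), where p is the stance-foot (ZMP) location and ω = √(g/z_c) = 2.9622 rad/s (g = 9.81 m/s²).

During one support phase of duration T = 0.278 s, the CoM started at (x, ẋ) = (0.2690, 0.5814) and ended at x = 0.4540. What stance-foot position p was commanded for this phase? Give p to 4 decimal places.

ωT = 2.9622·0.278 = 0.823492; cosh(ωT) = 1.358669, sinh(ωT) = 0.919772
x(T) = p + (x₀−p)·cosh(ωT) + (ẋ₀/ω)·sinh(ωT) ⇒ p·(1 − cosh) = x(T) − x₀·cosh − (ẋ₀/ω)·sinh
numerator   = 0.4540 − (0.2690)·1.358669 − (0.5814/2.9622)·0.919772 = -0.092008
denominator = 1 − 1.358669 = -0.358669
p = -0.092008 / -0.358669 = 0.2565

p = 0.2565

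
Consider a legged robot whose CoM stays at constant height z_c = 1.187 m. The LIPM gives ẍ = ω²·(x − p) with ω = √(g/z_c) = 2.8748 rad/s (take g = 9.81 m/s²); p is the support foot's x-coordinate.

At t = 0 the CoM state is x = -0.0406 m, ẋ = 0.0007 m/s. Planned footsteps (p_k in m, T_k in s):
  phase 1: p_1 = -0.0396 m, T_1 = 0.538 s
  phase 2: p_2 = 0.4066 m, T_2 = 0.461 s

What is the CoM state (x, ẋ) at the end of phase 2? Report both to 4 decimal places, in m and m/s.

x = -0.4990, ẋ = -2.2623

phase 1: p=-0.0396, T=0.538, ωT=1.546642, cosh=2.454320, sinh=2.241358; start (x,ẋ)=(-0.040600, 0.000700) → end (x,ẋ)=(-0.041509, -0.004725)
phase 2: p=0.4066, T=0.461, ωT=1.325283, cosh=2.014489, sinh=1.748761; start (x,ẋ)=(-0.041509, -0.004725) → end (x,ẋ)=(-0.498984, -2.262312)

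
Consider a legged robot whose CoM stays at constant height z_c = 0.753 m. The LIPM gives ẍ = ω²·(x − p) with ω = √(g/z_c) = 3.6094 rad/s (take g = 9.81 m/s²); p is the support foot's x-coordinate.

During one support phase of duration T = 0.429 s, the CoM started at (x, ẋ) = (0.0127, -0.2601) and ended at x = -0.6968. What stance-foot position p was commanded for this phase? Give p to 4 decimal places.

p = 0.3882

ωT = 3.6094·0.429 = 1.548433; cosh(ωT) = 2.458336, sinh(ωT) = 2.245755
x(T) = p + (x₀−p)·cosh(ωT) + (ẋ₀/ω)·sinh(ωT) ⇒ p·(1 − cosh) = x(T) − x₀·cosh − (ẋ₀/ω)·sinh
numerator   = -0.6968 − (0.0127)·2.458336 − (-0.2601/3.6094)·2.245755 = -0.566188
denominator = 1 − 2.458336 = -1.458336
p = -0.566188 / -1.458336 = 0.3882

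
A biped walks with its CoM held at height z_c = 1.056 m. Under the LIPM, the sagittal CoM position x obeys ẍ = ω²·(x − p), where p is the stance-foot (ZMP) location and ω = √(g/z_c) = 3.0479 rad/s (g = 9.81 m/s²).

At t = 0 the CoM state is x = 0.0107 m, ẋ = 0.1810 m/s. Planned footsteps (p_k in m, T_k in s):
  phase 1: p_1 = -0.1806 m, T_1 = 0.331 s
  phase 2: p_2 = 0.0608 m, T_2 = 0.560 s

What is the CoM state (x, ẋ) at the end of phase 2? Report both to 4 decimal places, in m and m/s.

x = 1.2726, ẋ = 3.8003

phase 1: p=-0.1806, T=0.331, ωT=1.008855, cosh=1.553548, sinh=1.188911; start (x,ẋ)=(0.010700, 0.181000) → end (x,ẋ)=(0.187197, 0.974403)
phase 2: p=0.0608, T=0.560, ωT=1.706824, cosh=2.846435, sinh=2.664994; start (x,ẋ)=(0.187197, 0.974403) → end (x,ẋ)=(1.272571, 3.800253)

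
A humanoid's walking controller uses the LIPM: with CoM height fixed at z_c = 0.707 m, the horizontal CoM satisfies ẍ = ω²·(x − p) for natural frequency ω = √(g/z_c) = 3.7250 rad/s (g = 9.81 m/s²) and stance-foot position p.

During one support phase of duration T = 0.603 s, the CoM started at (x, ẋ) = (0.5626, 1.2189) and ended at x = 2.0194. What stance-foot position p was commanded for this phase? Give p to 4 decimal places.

ωT = 3.7250·0.603 = 2.246175; cosh(ωT) = 4.778659, sinh(ωT) = 4.672856
x(T) = p + (x₀−p)·cosh(ωT) + (ẋ₀/ω)·sinh(ωT) ⇒ p·(1 − cosh) = x(T) − x₀·cosh − (ẋ₀/ω)·sinh
numerator   = 2.0194 − (0.5626)·4.778659 − (1.2189/3.7250)·4.672856 = -2.198132
denominator = 1 − 4.778659 = -3.778659
p = -2.198132 / -3.778659 = 0.5817

p = 0.5817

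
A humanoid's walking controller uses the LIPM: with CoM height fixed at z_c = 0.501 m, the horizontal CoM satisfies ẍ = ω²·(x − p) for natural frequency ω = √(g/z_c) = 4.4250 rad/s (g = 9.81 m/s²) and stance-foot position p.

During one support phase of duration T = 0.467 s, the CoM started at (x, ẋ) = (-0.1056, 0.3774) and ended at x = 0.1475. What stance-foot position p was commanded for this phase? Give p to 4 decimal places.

ωT = 4.4250·0.467 = 2.066475; cosh(ωT) = 4.011784, sinh(ωT) = 3.885153
x(T) = p + (x₀−p)·cosh(ωT) + (ẋ₀/ω)·sinh(ωT) ⇒ p·(1 − cosh) = x(T) − x₀·cosh − (ẋ₀/ω)·sinh
numerator   = 0.1475 − (-0.1056)·4.011784 − (0.3774/4.4250)·3.885153 = 0.239787
denominator = 1 − 4.011784 = -3.011784
p = 0.239787 / -3.011784 = -0.0796

p = -0.0796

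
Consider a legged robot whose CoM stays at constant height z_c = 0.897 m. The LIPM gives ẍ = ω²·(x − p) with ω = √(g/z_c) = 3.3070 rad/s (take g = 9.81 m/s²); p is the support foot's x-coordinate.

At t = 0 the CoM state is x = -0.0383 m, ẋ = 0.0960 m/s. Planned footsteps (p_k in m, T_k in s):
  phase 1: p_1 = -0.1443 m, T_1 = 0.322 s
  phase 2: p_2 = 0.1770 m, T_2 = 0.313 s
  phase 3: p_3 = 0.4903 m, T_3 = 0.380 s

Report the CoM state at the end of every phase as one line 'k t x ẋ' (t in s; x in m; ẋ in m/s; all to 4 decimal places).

phase 1: p=-0.1443, T=0.322, ωT=1.064854, cosh=1.622597, sinh=1.277819; start (x,ẋ)=(-0.038300, 0.096000) → end (x,ẋ)=(0.064789, 0.603698)
phase 2: p=0.1770, T=0.313, ωT=1.035091, cosh=1.585278, sinh=1.230084; start (x,ẋ)=(0.064789, 0.603698) → end (x,ẋ)=(0.223669, 0.500570)
phase 3: p=0.4903, T=0.380, ωT=1.256660, cosh=1.899135, sinh=1.614532; start (x,ẋ)=(0.223669, 0.500570) → end (x,ẋ)=(0.228318, -0.472961)

1 0.3220 0.0648 0.6037
2 0.6350 0.2237 0.5006
3 1.0150 0.2283 -0.4730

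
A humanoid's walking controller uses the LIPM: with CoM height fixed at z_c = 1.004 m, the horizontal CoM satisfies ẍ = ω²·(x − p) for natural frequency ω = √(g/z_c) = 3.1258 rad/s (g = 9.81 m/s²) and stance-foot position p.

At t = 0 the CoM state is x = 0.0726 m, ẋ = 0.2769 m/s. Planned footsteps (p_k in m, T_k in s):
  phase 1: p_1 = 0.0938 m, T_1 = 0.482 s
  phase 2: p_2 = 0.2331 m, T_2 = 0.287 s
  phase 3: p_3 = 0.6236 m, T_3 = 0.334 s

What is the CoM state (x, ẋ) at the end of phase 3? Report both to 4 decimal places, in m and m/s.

phase 1: p=0.0938, T=0.482, ωT=1.506636, cosh=2.366591, sinh=2.144936; start (x,ẋ)=(0.072600, 0.276900) → end (x,ẋ)=(0.233638, 0.513171)
phase 2: p=0.2331, T=0.287, ωT=0.897105, cosh=1.430120, sinh=1.022372; start (x,ẋ)=(0.233638, 0.513171) → end (x,ẋ)=(0.401715, 0.735615)
phase 3: p=0.6236, T=0.334, ωT=1.044017, cosh=1.596322, sinh=1.244284; start (x,ẋ)=(0.401715, 0.735615) → end (x,ẋ)=(0.562226, 0.311283)

x = 0.5622, ẋ = 0.3113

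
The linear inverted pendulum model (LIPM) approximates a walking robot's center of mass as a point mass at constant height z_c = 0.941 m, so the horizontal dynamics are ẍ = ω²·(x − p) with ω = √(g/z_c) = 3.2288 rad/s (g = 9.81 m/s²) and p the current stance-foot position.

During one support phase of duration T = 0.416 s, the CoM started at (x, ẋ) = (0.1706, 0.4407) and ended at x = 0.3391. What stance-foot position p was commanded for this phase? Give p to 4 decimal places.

ωT = 3.2288·0.416 = 1.343181; cosh(ωT) = 2.046112, sinh(ωT) = 1.785098
x(T) = p + (x₀−p)·cosh(ωT) + (ẋ₀/ω)·sinh(ωT) ⇒ p·(1 − cosh) = x(T) − x₀·cosh − (ẋ₀/ω)·sinh
numerator   = 0.3391 − (0.1706)·2.046112 − (0.4407/3.2288)·1.785098 = -0.253615
denominator = 1 − 2.046112 = -1.046112
p = -0.253615 / -1.046112 = 0.2424

p = 0.2424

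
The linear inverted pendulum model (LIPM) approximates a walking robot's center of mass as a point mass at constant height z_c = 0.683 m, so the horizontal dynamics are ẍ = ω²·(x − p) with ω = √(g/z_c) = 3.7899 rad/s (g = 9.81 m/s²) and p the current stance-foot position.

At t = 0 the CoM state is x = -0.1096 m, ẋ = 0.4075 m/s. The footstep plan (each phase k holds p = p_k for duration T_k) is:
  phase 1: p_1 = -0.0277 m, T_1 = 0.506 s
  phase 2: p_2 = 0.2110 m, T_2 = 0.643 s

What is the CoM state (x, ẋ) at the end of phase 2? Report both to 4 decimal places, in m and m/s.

x = -0.1686, ẋ = -1.3502

phase 1: p=-0.0277, T=0.506, ωT=1.917689, cosh=3.476081, sinh=3.329135; start (x,ẋ)=(-0.109600, 0.407500) → end (x,ẋ)=(0.045566, 0.383163)
phase 2: p=0.2110, T=0.643, ωT=2.436906, cosh=5.762513, sinh=5.675082; start (x,ẋ)=(0.045566, 0.383163) → end (x,ẋ)=(-0.168556, -1.350162)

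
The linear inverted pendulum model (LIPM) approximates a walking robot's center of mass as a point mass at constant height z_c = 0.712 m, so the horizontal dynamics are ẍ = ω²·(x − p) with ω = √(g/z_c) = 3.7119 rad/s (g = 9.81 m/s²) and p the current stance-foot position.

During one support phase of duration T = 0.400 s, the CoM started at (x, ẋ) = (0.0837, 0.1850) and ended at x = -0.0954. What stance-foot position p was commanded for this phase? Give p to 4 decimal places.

p = 0.2984

ωT = 3.7119·0.400 = 1.484760; cosh(ωT) = 2.320231, sinh(ωT) = 2.093675
x(T) = p + (x₀−p)·cosh(ωT) + (ẋ₀/ω)·sinh(ωT) ⇒ p·(1 − cosh) = x(T) − x₀·cosh − (ẋ₀/ω)·sinh
numerator   = -0.0954 − (0.0837)·2.320231 − (0.1850/3.7119)·2.093675 = -0.393951
denominator = 1 − 2.320231 = -1.320231
p = -0.393951 / -1.320231 = 0.2984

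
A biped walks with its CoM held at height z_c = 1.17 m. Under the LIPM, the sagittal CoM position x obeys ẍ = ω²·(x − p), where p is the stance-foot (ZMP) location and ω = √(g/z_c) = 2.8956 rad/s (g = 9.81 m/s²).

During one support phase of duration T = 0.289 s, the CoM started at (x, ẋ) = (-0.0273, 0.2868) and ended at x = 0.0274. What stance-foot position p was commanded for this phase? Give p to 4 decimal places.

p = 0.0757

ωT = 2.8956·0.289 = 0.836828; cosh(ωT) = 1.371057, sinh(ωT) = 0.937975
x(T) = p + (x₀−p)·cosh(ωT) + (ẋ₀/ω)·sinh(ωT) ⇒ p·(1 − cosh) = x(T) − x₀·cosh − (ẋ₀/ω)·sinh
numerator   = 0.0274 − (-0.0273)·1.371057 − (0.2868/2.8956)·0.937975 = -0.028074
denominator = 1 − 1.371057 = -0.371057
p = -0.028074 / -0.371057 = 0.0757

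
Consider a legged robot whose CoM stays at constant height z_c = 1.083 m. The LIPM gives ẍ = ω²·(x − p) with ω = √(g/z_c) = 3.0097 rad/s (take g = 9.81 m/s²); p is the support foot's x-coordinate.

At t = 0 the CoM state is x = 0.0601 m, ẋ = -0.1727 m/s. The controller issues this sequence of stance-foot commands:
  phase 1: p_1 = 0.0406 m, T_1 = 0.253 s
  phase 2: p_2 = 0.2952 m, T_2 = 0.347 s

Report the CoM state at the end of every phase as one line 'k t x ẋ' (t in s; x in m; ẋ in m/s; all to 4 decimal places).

1 0.2530 0.0180 -0.1761
2 0.6000 -0.2203 -1.3198

phase 1: p=0.0406, T=0.253, ωT=0.761454, cosh=1.304187, sinh=0.837200; start (x,ẋ)=(0.060100, -0.172700) → end (x,ẋ)=(0.017992, -0.176099)
phase 2: p=0.2952, T=0.347, ωT=1.044366, cosh=1.596755, sinh=1.244841; start (x,ẋ)=(0.017992, -0.176099) → end (x,ẋ)=(-0.220269, -1.319772)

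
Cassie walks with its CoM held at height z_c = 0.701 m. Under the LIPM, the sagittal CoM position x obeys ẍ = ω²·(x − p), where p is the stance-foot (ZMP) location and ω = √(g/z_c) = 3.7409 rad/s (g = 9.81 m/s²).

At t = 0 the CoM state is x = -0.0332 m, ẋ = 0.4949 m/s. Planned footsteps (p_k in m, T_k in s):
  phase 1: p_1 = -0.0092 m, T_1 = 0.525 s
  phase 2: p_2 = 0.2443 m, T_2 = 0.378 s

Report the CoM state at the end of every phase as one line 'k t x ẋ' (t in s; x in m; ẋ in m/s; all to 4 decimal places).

phase 1: p=-0.0092, T=0.525, ωT=1.963973, cosh=3.633943, sinh=3.493643; start (x,ẋ)=(-0.033200, 0.494900) → end (x,ẋ)=(0.365775, 1.484773)
phase 2: p=0.2443, T=0.378, ωT=1.414060, cosh=2.177887, sinh=1.934733; start (x,ẋ)=(0.365775, 1.484773) → end (x,ẋ)=(1.276759, 4.112858)

1 0.5250 0.3658 1.4848
2 0.9030 1.2768 4.1129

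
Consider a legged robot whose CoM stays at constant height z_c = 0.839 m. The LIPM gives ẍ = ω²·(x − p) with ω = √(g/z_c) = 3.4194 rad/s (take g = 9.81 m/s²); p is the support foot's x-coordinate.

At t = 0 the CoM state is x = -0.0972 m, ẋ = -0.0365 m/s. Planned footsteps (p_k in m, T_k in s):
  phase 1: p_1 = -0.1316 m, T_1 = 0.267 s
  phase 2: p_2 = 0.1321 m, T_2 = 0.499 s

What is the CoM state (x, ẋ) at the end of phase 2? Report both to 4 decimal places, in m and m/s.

x = -0.4537, ẋ = -1.8505

phase 1: p=-0.1316, T=0.267, ωT=0.912980, cosh=1.446531, sinh=1.045205; start (x,ẋ)=(-0.097200, -0.036500) → end (x,ẋ)=(-0.092996, 0.070146)
phase 2: p=0.1321, T=0.499, ωT=1.706281, cosh=2.844988, sinh=2.663448; start (x,ẋ)=(-0.092996, 0.070146) → end (x,ẋ)=(-0.453657, -1.850475)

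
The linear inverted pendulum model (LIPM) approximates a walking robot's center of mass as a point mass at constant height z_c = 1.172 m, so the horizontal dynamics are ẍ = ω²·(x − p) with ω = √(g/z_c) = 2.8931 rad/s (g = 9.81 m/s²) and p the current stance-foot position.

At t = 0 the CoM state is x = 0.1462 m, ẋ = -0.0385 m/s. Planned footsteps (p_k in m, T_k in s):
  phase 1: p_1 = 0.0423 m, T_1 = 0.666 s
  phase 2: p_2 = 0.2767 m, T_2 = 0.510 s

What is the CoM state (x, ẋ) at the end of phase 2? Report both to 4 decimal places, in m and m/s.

x = 1.0997, ẋ = 2.5248

phase 1: p=0.0423, T=0.666, ωT=1.926805, cosh=3.506572, sinh=3.360959; start (x,ẋ)=(0.146200, -0.038500) → end (x,ẋ)=(0.361907, 0.875278)
phase 2: p=0.2767, T=0.510, ωT=1.475481, cosh=2.300904, sinh=2.072235; start (x,ẋ)=(0.361907, 0.875278) → end (x,ẋ)=(1.099686, 2.524761)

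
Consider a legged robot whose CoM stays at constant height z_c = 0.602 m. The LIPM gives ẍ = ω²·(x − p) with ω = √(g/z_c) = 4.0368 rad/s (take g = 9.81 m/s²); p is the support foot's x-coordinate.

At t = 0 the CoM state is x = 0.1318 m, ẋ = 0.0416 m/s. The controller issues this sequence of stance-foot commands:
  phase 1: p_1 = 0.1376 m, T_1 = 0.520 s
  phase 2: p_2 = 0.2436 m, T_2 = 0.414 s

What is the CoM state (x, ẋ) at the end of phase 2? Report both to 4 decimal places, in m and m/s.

phase 1: p=0.1376, T=0.520, ωT=2.099136, cosh=4.140840, sinh=4.018278; start (x,ẋ)=(0.131800, 0.041600) → end (x,ẋ)=(0.154992, 0.078177)
phase 2: p=0.2436, T=0.414, ωT=1.671235, cosh=2.753374, sinh=2.565359; start (x,ẋ)=(0.154992, 0.078177) → end (x,ẋ)=(0.049311, -0.702357)

x = 0.0493, ẋ = -0.7024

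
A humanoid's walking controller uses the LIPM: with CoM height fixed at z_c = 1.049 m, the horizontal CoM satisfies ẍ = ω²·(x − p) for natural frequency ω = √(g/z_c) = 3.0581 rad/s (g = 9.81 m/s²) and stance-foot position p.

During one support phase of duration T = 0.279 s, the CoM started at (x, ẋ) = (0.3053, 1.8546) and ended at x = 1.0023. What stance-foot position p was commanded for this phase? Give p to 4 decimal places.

p = 0.0092

ωT = 3.0581·0.279 = 0.853210; cosh(ωT) = 1.386607, sinh(ωT) = 0.960562
x(T) = p + (x₀−p)·cosh(ωT) + (ẋ₀/ω)·sinh(ωT) ⇒ p·(1 − cosh) = x(T) − x₀·cosh − (ẋ₀/ω)·sinh
numerator   = 1.0023 − (0.3053)·1.386607 − (1.8546/3.0581)·0.960562 = -0.003569
denominator = 1 − 1.386607 = -0.386607
p = -0.003569 / -0.386607 = 0.0092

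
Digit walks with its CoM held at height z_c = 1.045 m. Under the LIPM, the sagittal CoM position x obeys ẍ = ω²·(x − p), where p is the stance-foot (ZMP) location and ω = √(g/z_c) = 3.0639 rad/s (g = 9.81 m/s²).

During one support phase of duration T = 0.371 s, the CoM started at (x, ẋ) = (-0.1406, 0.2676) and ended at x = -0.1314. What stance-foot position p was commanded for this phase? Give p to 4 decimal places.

p = 0.0165

ωT = 3.0639·0.371 = 1.136707; cosh(ωT) = 1.718681, sinh(ωT) = 1.397807
x(T) = p + (x₀−p)·cosh(ωT) + (ẋ₀/ω)·sinh(ωT) ⇒ p·(1 − cosh) = x(T) − x₀·cosh − (ẋ₀/ω)·sinh
numerator   = -0.1314 − (-0.1406)·1.718681 − (0.2676/3.0639)·1.397807 = -0.011837
denominator = 1 − 1.718681 = -0.718681
p = -0.011837 / -0.718681 = 0.0165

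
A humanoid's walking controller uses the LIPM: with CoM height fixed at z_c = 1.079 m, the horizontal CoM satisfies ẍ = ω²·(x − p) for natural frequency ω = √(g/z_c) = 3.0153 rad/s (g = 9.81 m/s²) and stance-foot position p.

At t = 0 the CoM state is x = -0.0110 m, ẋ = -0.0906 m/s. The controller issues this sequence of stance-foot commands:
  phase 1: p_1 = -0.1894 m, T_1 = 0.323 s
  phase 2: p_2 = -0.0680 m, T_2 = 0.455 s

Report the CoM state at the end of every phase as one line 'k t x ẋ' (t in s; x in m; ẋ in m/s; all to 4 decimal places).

1 0.3230 0.0464 0.4737
2 0.7780 0.4618 1.6303

phase 1: p=-0.1894, T=0.323, ωT=0.973942, cosh=1.512978, sinh=1.135386; start (x,ẋ)=(-0.011000, -0.090600) → end (x,ẋ)=(0.046401, 0.473682)
phase 2: p=-0.0680, T=0.455, ωT=1.371962, cosh=2.098343, sinh=1.844734; start (x,ẋ)=(0.046401, 0.473682) → end (x,ẋ)=(0.461846, 1.630292)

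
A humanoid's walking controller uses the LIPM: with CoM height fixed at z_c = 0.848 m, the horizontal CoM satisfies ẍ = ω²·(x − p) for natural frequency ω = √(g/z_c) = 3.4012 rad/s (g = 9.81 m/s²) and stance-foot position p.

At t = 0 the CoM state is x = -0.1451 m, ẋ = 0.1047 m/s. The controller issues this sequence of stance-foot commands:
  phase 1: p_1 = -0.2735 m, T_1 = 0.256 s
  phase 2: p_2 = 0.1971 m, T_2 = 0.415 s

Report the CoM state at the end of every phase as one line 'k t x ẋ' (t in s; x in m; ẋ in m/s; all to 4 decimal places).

phase 1: p=-0.2735, T=0.256, ωT=0.870707, cosh=1.403627, sinh=0.984972; start (x,ẋ)=(-0.145100, 0.104700) → end (x,ẋ)=(-0.062954, 0.577111)
phase 2: p=0.1971, T=0.415, ωT=1.411498, cosh=2.172937, sinh=1.929159; start (x,ẋ)=(-0.062954, 0.577111) → end (x,ẋ)=(-0.040643, -0.452304)

1 0.2560 -0.0630 0.5771
2 0.6710 -0.0406 -0.4523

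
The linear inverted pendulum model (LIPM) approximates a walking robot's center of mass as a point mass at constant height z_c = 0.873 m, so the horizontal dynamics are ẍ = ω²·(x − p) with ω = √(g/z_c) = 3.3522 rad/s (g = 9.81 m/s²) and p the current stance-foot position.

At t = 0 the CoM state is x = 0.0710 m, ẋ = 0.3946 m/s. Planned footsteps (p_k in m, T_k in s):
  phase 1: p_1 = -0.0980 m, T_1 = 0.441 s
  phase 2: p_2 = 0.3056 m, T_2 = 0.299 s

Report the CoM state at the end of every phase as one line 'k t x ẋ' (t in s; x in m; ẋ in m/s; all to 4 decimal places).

1 0.4410 0.5365 2.0879
2 0.7400 1.3968 4.1401

phase 1: p=-0.0980, T=0.441, ωT=1.478320, cosh=2.306797, sinh=2.078776; start (x,ẋ)=(0.071000, 0.394600) → end (x,ẋ)=(0.536549, 2.087934)
phase 2: p=0.3056, T=0.299, ωT=1.002308, cosh=1.545797, sinh=1.178765; start (x,ẋ)=(0.536549, 2.087934) → end (x,ẋ)=(1.396800, 4.140107)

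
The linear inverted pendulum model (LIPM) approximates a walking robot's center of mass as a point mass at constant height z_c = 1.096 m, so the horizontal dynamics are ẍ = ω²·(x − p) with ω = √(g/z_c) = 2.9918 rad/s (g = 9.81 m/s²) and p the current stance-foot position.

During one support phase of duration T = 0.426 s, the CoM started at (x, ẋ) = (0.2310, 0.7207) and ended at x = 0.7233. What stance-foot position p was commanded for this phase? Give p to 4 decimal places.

p = 0.1285

ωT = 2.9918·0.426 = 1.274507; cosh(ωT) = 1.928253, sinh(ωT) = 1.648684
x(T) = p + (x₀−p)·cosh(ωT) + (ẋ₀/ω)·sinh(ωT) ⇒ p·(1 − cosh) = x(T) − x₀·cosh − (ẋ₀/ω)·sinh
numerator   = 0.7233 − (0.2310)·1.928253 − (0.7207/2.9918)·1.648684 = -0.119281
denominator = 1 − 1.928253 = -0.928253
p = -0.119281 / -0.928253 = 0.1285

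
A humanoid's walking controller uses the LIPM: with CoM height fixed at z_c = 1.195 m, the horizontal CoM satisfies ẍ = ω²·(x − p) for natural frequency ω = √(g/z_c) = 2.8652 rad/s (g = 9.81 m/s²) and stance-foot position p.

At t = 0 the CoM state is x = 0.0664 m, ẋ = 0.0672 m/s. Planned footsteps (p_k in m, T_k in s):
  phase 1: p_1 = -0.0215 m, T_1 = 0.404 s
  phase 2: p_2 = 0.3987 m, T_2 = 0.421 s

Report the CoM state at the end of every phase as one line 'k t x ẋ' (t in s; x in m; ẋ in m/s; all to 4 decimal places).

1 0.4040 0.1658 0.4786
2 0.8250 0.2288 -0.1437

phase 1: p=-0.0215, T=0.404, ωT=1.157541, cosh=1.748178, sinh=1.433920; start (x,ẋ)=(0.066400, 0.067200) → end (x,ẋ)=(0.165796, 0.478612)
phase 2: p=0.3987, T=0.421, ωT=1.206249, cosh=1.820124, sinh=1.520806; start (x,ẋ)=(0.165796, 0.478612) → end (x,ẋ)=(0.228826, -0.143727)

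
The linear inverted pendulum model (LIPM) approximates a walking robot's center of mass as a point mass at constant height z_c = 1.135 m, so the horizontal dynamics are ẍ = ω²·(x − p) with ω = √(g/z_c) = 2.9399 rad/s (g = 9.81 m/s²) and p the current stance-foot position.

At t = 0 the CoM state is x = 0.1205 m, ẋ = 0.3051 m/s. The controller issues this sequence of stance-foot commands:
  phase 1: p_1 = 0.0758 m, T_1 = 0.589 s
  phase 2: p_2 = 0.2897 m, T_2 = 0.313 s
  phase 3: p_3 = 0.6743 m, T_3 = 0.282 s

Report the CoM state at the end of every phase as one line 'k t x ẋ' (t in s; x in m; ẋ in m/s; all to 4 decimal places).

phase 1: p=0.0758, T=0.589, ωT=1.731601, cosh=2.913347, sinh=2.736346; start (x,ẋ)=(0.120500, 0.305100) → end (x,ẋ)=(0.490002, 1.248455)
phase 2: p=0.2897, T=0.313, ωT=0.920189, cosh=1.454104, sinh=1.055660; start (x,ẋ)=(0.490002, 1.248455) → end (x,ẋ)=(1.029255, 2.437027)
phase 3: p=0.6743, T=0.282, ωT=0.829052, cosh=1.363804, sinh=0.927341; start (x,ẋ)=(1.029255, 2.437027) → end (x,ẋ)=(1.927108, 4.291339)

1 0.5890 0.4900 1.2485
2 0.9020 1.0293 2.4370
3 1.1840 1.9271 4.2913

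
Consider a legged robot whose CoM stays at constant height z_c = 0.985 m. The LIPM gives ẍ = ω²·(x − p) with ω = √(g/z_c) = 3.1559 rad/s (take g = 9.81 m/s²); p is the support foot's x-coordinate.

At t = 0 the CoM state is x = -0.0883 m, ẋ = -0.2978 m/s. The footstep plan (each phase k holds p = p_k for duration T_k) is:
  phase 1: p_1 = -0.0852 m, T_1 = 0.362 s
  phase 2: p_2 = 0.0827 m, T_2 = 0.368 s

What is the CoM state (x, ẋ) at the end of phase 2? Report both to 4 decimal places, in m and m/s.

x = -0.6951, ẋ = -2.3175

phase 1: p=-0.0852, T=0.362, ωT=1.142436, cosh=1.726717, sinh=1.407676; start (x,ẋ)=(-0.088300, -0.297800) → end (x,ẋ)=(-0.223385, -0.527988)
phase 2: p=0.0827, T=0.368, ωT=1.161371, cosh=1.753683, sinh=1.440627; start (x,ẋ)=(-0.223385, -0.527988) → end (x,ẋ)=(-0.695096, -2.317533)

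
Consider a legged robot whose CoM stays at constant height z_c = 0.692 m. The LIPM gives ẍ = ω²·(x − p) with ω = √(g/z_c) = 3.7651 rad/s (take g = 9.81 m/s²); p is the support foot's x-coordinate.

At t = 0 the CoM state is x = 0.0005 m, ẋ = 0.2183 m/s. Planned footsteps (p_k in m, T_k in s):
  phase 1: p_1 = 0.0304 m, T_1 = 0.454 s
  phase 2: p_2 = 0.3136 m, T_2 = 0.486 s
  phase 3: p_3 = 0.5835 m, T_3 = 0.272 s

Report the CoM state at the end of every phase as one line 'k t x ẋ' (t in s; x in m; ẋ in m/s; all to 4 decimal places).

1 0.4540 0.1000 0.3220
2 0.9400 -0.1094 -1.4121
3 1.2120 -0.9606 -5.3837

phase 1: p=0.0304, T=0.454, ωT=1.709355, cosh=2.853191, sinh=2.672208; start (x,ẋ)=(0.000500, 0.218300) → end (x,ẋ)=(0.100024, 0.322024)
phase 2: p=0.3136, T=0.486, ωT=1.829839, cosh=3.196660, sinh=3.036221; start (x,ẋ)=(0.100024, 0.322024) → end (x,ẋ)=(-0.109447, -1.412132)
phase 3: p=0.5835, T=0.272, ωT=1.024107, cosh=1.571863, sinh=1.212746; start (x,ẋ)=(-0.109447, -1.412132) → end (x,ẋ)=(-0.960567, -5.383748)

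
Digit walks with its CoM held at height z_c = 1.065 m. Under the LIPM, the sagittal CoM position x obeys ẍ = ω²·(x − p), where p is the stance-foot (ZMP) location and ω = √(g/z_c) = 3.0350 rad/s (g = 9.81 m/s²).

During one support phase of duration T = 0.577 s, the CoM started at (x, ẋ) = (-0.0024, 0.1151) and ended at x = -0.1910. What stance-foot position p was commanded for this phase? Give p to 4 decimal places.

ωT = 3.0350·0.577 = 1.751195; cosh(ωT) = 2.967525, sinh(ωT) = 2.793959
x(T) = p + (x₀−p)·cosh(ωT) + (ẋ₀/ω)·sinh(ωT) ⇒ p·(1 − cosh) = x(T) − x₀·cosh − (ẋ₀/ω)·sinh
numerator   = -0.1910 − (-0.0024)·2.967525 − (0.1151/3.0350)·2.793959 = -0.289837
denominator = 1 − 2.967525 = -1.967525
p = -0.289837 / -1.967525 = 0.1473

p = 0.1473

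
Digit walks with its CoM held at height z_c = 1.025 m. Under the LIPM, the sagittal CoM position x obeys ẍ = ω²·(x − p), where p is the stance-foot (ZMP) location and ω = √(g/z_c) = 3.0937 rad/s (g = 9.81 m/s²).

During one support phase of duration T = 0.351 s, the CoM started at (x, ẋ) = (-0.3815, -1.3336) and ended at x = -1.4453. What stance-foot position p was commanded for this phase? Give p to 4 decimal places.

ωT = 3.0937·0.351 = 1.085889; cosh(ωT) = 1.649836, sinh(ωT) = 1.312235
x(T) = p + (x₀−p)·cosh(ωT) + (ẋ₀/ω)·sinh(ωT) ⇒ p·(1 − cosh) = x(T) − x₀·cosh − (ẋ₀/ω)·sinh
numerator   = -1.4453 − (-0.3815)·1.649836 − (-1.3336/3.0937)·1.312235 = -0.250223
denominator = 1 − 1.649836 = -0.649836
p = -0.250223 / -0.649836 = 0.3851

p = 0.3851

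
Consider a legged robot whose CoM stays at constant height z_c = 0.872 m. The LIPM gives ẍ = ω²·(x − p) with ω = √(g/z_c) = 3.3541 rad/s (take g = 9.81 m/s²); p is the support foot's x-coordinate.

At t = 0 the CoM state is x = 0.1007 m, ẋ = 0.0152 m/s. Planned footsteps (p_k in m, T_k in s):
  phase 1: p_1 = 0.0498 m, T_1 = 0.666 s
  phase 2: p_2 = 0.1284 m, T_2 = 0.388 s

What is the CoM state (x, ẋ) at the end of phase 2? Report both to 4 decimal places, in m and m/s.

phase 1: p=0.0498, T=0.666, ωT=2.233831, cosh=4.721338, sinh=4.614221; start (x,ẋ)=(0.100700, 0.015200) → end (x,ẋ)=(0.311027, 0.859521)
phase 2: p=0.1284, T=0.388, ωT=1.301391, cosh=1.973278, sinh=1.701125; start (x,ẋ)=(0.311027, 0.859521) → end (x,ẋ)=(0.924703, 2.738095)

x = 0.9247, ẋ = 2.7381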